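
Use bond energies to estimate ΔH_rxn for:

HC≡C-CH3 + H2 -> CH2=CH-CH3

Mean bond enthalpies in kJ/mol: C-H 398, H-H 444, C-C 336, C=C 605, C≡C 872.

ΔH ≈ −85 kJ

Bonds broken (reactants):
  C≡C: 1 × 872 = 872
  C-C: 1 × 336 = 336
  C-H: 4 × 398 = 1592
  H-H: 1 × 444 = 444
  Σ(broken) = 3244 kJ
Bonds formed (products):
  C-C: 1 × 336 = 336
  C-H: 6 × 398 = 2388
  C=C: 1 × 605 = 605
  Σ(formed) = 3329 kJ
ΔH = Σ(broken) − Σ(formed) = 3244 − 3329 = −85 kJ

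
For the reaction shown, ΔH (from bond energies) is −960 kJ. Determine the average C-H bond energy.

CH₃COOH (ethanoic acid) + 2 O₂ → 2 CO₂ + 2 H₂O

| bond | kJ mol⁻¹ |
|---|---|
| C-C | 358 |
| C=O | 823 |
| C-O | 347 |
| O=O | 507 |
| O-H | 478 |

D(C-H) ≈ 408 kJ/mol

Let D be the C-H bond energy.
Σ(broken) = 1×358 + 3×D + 1×347 + 1×823 + 1×478 + 2×507 = 3020 + 3D
Σ(formed) = 4×823 + 4×478 = 5204
ΔH = Σ(broken) − Σ(formed) = (3020 + 3D) − (5204) = −2184 + 3D
Setting this equal to −960 kJ gives 3D = 1224, so D = 408 kJ/mol.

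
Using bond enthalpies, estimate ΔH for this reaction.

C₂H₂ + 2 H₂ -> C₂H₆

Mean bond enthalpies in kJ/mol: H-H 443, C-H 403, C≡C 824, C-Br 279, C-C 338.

ΔH ≈ −240 kJ

Bonds broken (reactants):
  C≡C: 1 × 824 = 824
  C-H: 2 × 403 = 806
  H-H: 2 × 443 = 886
  Σ(broken) = 2516 kJ
Bonds formed (products):
  C-C: 1 × 338 = 338
  C-H: 6 × 403 = 2418
  Σ(formed) = 2756 kJ
ΔH = Σ(broken) − Σ(formed) = 2516 − 2756 = −240 kJ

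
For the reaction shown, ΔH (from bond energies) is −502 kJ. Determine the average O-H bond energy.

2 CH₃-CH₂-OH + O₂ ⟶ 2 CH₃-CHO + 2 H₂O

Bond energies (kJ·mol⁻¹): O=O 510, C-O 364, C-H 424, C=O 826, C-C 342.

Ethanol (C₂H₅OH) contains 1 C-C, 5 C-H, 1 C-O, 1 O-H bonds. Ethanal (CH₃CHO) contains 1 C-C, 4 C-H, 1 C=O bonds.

Let D be the O-H bond energy.
Σ(broken) = 2×342 + 10×424 + 2×364 + 2×D + 1×510 = 6162 + 2D
Σ(formed) = 2×342 + 8×424 + 2×826 + 4×D = 5728 + 4D
ΔH = Σ(broken) − Σ(formed) = (6162 + 2D) − (5728 + 4D) = +434 − 2D
Setting this equal to −502 kJ gives 2D = 936, so D = 468 kJ/mol.

D(O-H) ≈ 468 kJ/mol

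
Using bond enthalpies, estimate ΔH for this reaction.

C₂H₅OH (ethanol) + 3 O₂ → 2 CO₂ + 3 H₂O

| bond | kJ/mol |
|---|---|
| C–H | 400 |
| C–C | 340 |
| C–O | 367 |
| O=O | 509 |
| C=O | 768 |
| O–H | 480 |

Bonds broken (reactants):
  C–C: 1 × 340 = 340
  C–H: 5 × 400 = 2000
  C–O: 1 × 367 = 367
  O–H: 1 × 480 = 480
  O=O: 3 × 509 = 1527
  Σ(broken) = 4714 kJ
Bonds formed (products):
  C=O: 4 × 768 = 3072
  O–H: 6 × 480 = 2880
  Σ(formed) = 5952 kJ
ΔH = Σ(broken) − Σ(formed) = 4714 − 5952 = −1238 kJ

ΔH ≈ −1238 kJ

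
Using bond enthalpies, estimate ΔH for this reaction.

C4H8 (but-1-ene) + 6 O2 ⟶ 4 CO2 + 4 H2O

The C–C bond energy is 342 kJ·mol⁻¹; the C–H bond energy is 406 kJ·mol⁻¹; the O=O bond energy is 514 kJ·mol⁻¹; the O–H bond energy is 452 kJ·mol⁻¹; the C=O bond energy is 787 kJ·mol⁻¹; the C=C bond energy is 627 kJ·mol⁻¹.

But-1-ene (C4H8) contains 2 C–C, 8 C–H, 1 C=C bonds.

Bonds broken (reactants):
  C–C: 2 × 342 = 684
  C–H: 8 × 406 = 3248
  C=C: 1 × 627 = 627
  O=O: 6 × 514 = 3084
  Σ(broken) = 7643 kJ
Bonds formed (products):
  C=O: 8 × 787 = 6296
  O–H: 8 × 452 = 3616
  Σ(formed) = 9912 kJ
ΔH = Σ(broken) − Σ(formed) = 7643 − 9912 = −2269 kJ

ΔH ≈ −2269 kJ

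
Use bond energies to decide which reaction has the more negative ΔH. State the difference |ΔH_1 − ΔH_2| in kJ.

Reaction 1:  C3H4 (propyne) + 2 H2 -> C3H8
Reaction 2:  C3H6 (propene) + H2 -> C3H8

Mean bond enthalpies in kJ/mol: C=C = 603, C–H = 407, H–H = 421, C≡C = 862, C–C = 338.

Reaction 1, by 134 kJ

Reaction 1:
  Bonds broken (reactants):
    C≡C: 1 × 862 = 862
    C–C: 1 × 338 = 338
    C–H: 4 × 407 = 1628
    H–H: 2 × 421 = 842
    Σ(broken) = 3670 kJ
  Bonds formed (products):
    C–C: 2 × 338 = 676
    C–H: 8 × 407 = 3256
    Σ(formed) = 3932 kJ
  ΔH_1 = 3670 − 3932 = −262 kJ
Reaction 2:
  Bonds broken (reactants):
    C–C: 1 × 338 = 338
    C–H: 6 × 407 = 2442
    C=C: 1 × 603 = 603
    H–H: 1 × 421 = 421
    Σ(broken) = 3804 kJ
  Bonds formed (products):
    C–C: 2 × 338 = 676
    C–H: 8 × 407 = 3256
    Σ(formed) = 3932 kJ
  ΔH_2 = 3804 − 3932 = −128 kJ
ΔH_1 − ΔH_2 = −134 kJ, so reaction 1 has the more negative ΔH; |ΔH_1 − ΔH_2| = 134 kJ.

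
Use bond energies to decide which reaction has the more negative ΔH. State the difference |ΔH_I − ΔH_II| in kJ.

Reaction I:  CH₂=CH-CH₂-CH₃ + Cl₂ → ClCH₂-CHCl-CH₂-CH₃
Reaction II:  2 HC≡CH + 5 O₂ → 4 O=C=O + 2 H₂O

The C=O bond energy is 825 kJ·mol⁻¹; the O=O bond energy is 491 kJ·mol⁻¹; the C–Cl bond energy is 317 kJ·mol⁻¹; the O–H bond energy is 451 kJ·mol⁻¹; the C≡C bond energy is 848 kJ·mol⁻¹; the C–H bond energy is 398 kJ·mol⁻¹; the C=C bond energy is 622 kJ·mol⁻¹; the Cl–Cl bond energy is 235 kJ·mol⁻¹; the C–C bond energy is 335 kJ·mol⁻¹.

Reaction I:
  Bonds broken (reactants):
    C–C: 2 × 335 = 670
    C–H: 8 × 398 = 3184
    C=C: 1 × 622 = 622
    Cl–Cl: 1 × 235 = 235
    Σ(broken) = 4711 kJ
  Bonds formed (products):
    C–C: 3 × 335 = 1005
    C–Cl: 2 × 317 = 634
    C–H: 8 × 398 = 3184
    Σ(formed) = 4823 kJ
  ΔH_I = 4711 − 4823 = −112 kJ
Reaction II:
  Bonds broken (reactants):
    C≡C: 2 × 848 = 1696
    C–H: 4 × 398 = 1592
    O=O: 5 × 491 = 2455
    Σ(broken) = 5743 kJ
  Bonds formed (products):
    C=O: 8 × 825 = 6600
    O–H: 4 × 451 = 1804
    Σ(formed) = 8404 kJ
  ΔH_II = 5743 − 8404 = −2661 kJ
ΔH_I − ΔH_II = +2549 kJ, so reaction II has the more negative ΔH; |ΔH_I − ΔH_II| = 2549 kJ.

Reaction II, by 2549 kJ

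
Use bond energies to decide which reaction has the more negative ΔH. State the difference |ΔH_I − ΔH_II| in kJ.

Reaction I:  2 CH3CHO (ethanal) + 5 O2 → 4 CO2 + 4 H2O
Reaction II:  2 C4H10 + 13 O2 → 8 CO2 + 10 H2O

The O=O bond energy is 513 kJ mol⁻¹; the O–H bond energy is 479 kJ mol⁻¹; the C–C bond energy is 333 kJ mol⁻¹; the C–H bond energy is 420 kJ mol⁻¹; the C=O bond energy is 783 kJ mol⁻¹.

Reaction I:
  Bonds broken (reactants):
    C–C: 2 × 333 = 666
    C–H: 8 × 420 = 3360
    C=O: 2 × 783 = 1566
    O=O: 5 × 513 = 2565
    Σ(broken) = 8157 kJ
  Bonds formed (products):
    C=O: 8 × 783 = 6264
    O–H: 8 × 479 = 3832
    Σ(formed) = 10096 kJ
  ΔH_I = 8157 − 10096 = −1939 kJ
Reaction II:
  Bonds broken (reactants):
    C–C: 6 × 333 = 1998
    C–H: 20 × 420 = 8400
    O=O: 13 × 513 = 6669
    Σ(broken) = 17067 kJ
  Bonds formed (products):
    C=O: 16 × 783 = 12528
    O–H: 20 × 479 = 9580
    Σ(formed) = 22108 kJ
  ΔH_II = 17067 − 22108 = −5041 kJ
ΔH_I − ΔH_II = +3102 kJ, so reaction II has the more negative ΔH; |ΔH_I − ΔH_II| = 3102 kJ.

Reaction II, by 3102 kJ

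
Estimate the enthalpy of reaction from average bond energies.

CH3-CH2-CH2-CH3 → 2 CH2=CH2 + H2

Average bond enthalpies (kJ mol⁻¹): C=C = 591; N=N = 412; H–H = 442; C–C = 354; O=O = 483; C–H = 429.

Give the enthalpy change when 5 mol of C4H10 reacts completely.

Bonds broken (reactants):
  C–C: 3 × 354 = 1062
  C–H: 10 × 429 = 4290
  Σ(broken) = 5352 kJ
Bonds formed (products):
  C–H: 8 × 429 = 3432
  C=C: 2 × 591 = 1182
  H–H: 1 × 442 = 442
  Σ(formed) = 5056 kJ
ΔH = Σ(broken) − Σ(formed) = 5352 − 5056 = +296 kJ
For 5× the reaction as written: 5 × (+296) = +1480 kJ

ΔH = +1480 kJ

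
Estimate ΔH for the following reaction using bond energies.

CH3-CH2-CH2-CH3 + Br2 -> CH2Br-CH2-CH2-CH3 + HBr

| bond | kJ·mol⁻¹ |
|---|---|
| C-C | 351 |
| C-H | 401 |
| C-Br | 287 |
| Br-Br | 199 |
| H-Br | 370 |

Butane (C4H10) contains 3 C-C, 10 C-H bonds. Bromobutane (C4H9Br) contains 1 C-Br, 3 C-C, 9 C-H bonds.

ΔH ≈ −57 kJ

Bonds broken (reactants):
  Br-Br: 1 × 199 = 199
  C-C: 3 × 351 = 1053
  C-H: 10 × 401 = 4010
  Σ(broken) = 5262 kJ
Bonds formed (products):
  C-Br: 1 × 287 = 287
  C-C: 3 × 351 = 1053
  C-H: 9 × 401 = 3609
  H-Br: 1 × 370 = 370
  Σ(formed) = 5319 kJ
ΔH = Σ(broken) − Σ(formed) = 5262 − 5319 = −57 kJ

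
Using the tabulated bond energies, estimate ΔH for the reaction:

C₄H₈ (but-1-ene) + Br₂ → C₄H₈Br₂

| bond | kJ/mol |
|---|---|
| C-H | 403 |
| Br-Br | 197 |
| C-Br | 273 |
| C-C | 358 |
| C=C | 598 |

Bonds broken (reactants):
  Br-Br: 1 × 197 = 197
  C-C: 2 × 358 = 716
  C-H: 8 × 403 = 3224
  C=C: 1 × 598 = 598
  Σ(broken) = 4735 kJ
Bonds formed (products):
  C-Br: 2 × 273 = 546
  C-C: 3 × 358 = 1074
  C-H: 8 × 403 = 3224
  Σ(formed) = 4844 kJ
ΔH = Σ(broken) − Σ(formed) = 4735 − 4844 = −109 kJ

ΔH ≈ −109 kJ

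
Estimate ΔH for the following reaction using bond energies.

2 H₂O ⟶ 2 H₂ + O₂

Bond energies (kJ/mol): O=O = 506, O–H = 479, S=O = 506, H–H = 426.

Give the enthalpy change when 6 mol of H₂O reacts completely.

Bonds broken (reactants):
  O–H: 4 × 479 = 1916
  Σ(broken) = 1916 kJ
Bonds formed (products):
  H–H: 2 × 426 = 852
  O=O: 1 × 506 = 506
  Σ(formed) = 1358 kJ
ΔH = Σ(broken) − Σ(formed) = 1916 − 1358 = +558 kJ
For 3× the reaction as written: 3 × (+558) = +1674 kJ

ΔH = +1674 kJ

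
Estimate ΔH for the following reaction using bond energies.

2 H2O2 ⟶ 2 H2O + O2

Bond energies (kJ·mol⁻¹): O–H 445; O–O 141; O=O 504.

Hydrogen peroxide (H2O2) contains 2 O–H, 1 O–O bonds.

ΔH ≈ −222 kJ

Bonds broken (reactants):
  O–H: 4 × 445 = 1780
  O–O: 2 × 141 = 282
  Σ(broken) = 2062 kJ
Bonds formed (products):
  O–H: 4 × 445 = 1780
  O=O: 1 × 504 = 504
  Σ(formed) = 2284 kJ
ΔH = Σ(broken) − Σ(formed) = 2062 − 2284 = −222 kJ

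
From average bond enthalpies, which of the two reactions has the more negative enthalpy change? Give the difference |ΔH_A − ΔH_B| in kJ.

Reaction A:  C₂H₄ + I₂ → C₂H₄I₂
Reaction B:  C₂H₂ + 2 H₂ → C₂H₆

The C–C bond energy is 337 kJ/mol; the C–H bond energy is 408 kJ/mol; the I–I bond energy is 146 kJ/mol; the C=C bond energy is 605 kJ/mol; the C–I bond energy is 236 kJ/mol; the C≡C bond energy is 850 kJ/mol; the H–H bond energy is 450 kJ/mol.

Reaction A:
  Bonds broken (reactants):
    C–H: 4 × 408 = 1632
    C=C: 1 × 605 = 605
    I–I: 1 × 146 = 146
    Σ(broken) = 2383 kJ
  Bonds formed (products):
    C–C: 1 × 337 = 337
    C–H: 4 × 408 = 1632
    C–I: 2 × 236 = 472
    Σ(formed) = 2441 kJ
  ΔH_A = 2383 − 2441 = −58 kJ
Reaction B:
  Bonds broken (reactants):
    C≡C: 1 × 850 = 850
    C–H: 2 × 408 = 816
    H–H: 2 × 450 = 900
    Σ(broken) = 2566 kJ
  Bonds formed (products):
    C–C: 1 × 337 = 337
    C–H: 6 × 408 = 2448
    Σ(formed) = 2785 kJ
  ΔH_B = 2566 − 2785 = −219 kJ
ΔH_A − ΔH_B = +161 kJ, so reaction B has the more negative ΔH; |ΔH_A − ΔH_B| = 161 kJ.

Reaction B, by 161 kJ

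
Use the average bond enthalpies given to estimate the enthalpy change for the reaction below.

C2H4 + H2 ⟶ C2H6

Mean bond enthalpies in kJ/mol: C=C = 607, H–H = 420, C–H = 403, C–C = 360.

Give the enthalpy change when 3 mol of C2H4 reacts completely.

ΔH = −417 kJ

Bonds broken (reactants):
  C–H: 4 × 403 = 1612
  C=C: 1 × 607 = 607
  H–H: 1 × 420 = 420
  Σ(broken) = 2639 kJ
Bonds formed (products):
  C–C: 1 × 360 = 360
  C–H: 6 × 403 = 2418
  Σ(formed) = 2778 kJ
ΔH = Σ(broken) − Σ(formed) = 2639 − 2778 = −139 kJ
For 3× the reaction as written: 3 × (−139) = −417 kJ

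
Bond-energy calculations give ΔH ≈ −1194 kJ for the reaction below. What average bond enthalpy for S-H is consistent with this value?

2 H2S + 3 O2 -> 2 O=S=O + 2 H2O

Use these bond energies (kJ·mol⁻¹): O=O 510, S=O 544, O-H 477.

Let D be the S-H bond energy.
Σ(broken) = 3×510 + 4×D = 1530 + 4D
Σ(formed) = 4×477 + 4×544 = 4084
ΔH = Σ(broken) − Σ(formed) = (1530 + 4D) − (4084) = −2554 + 4D
Setting this equal to −1194 kJ gives 4D = 1360, so D = 340 kJ/mol.

D(S-H) ≈ 340 kJ/mol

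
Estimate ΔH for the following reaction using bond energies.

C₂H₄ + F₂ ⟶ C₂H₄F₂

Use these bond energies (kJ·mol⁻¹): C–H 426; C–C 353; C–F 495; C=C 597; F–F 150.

Bonds broken (reactants):
  C–H: 4 × 426 = 1704
  C=C: 1 × 597 = 597
  F–F: 1 × 150 = 150
  Σ(broken) = 2451 kJ
Bonds formed (products):
  C–C: 1 × 353 = 353
  C–F: 2 × 495 = 990
  C–H: 4 × 426 = 1704
  Σ(formed) = 3047 kJ
ΔH = Σ(broken) − Σ(formed) = 2451 − 3047 = −596 kJ

ΔH ≈ −596 kJ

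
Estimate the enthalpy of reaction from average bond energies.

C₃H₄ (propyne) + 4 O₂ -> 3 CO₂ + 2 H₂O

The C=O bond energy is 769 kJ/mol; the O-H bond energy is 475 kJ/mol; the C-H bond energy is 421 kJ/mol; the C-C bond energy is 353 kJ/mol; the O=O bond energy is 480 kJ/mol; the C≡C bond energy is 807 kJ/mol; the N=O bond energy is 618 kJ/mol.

ΔH ≈ −1750 kJ

Bonds broken (reactants):
  C≡C: 1 × 807 = 807
  C-C: 1 × 353 = 353
  C-H: 4 × 421 = 1684
  O=O: 4 × 480 = 1920
  Σ(broken) = 4764 kJ
Bonds formed (products):
  C=O: 6 × 769 = 4614
  O-H: 4 × 475 = 1900
  Σ(formed) = 6514 kJ
ΔH = Σ(broken) − Σ(formed) = 4764 − 6514 = −1750 kJ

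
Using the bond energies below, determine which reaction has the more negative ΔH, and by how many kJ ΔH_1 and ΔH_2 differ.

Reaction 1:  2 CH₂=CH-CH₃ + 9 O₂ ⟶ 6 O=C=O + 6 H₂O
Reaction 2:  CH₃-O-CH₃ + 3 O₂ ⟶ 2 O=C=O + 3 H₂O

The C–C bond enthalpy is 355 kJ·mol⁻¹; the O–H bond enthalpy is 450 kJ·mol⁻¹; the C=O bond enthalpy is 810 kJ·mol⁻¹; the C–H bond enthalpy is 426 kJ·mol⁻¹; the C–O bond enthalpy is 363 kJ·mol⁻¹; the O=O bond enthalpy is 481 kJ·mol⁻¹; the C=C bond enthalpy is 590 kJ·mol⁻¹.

Reaction 1:
  Bonds broken (reactants):
    C–C: 2 × 355 = 710
    C–H: 12 × 426 = 5112
    C=C: 2 × 590 = 1180
    O=O: 9 × 481 = 4329
    Σ(broken) = 11331 kJ
  Bonds formed (products):
    C=O: 12 × 810 = 9720
    O–H: 12 × 450 = 5400
    Σ(formed) = 15120 kJ
  ΔH_1 = 11331 − 15120 = −3789 kJ
Reaction 2:
  Bonds broken (reactants):
    C–H: 6 × 426 = 2556
    C–O: 2 × 363 = 726
    O=O: 3 × 481 = 1443
    Σ(broken) = 4725 kJ
  Bonds formed (products):
    C=O: 4 × 810 = 3240
    O–H: 6 × 450 = 2700
    Σ(formed) = 5940 kJ
  ΔH_2 = 4725 − 5940 = −1215 kJ
ΔH_1 − ΔH_2 = −2574 kJ, so reaction 1 has the more negative ΔH; |ΔH_1 − ΔH_2| = 2574 kJ.

Reaction 1, by 2574 kJ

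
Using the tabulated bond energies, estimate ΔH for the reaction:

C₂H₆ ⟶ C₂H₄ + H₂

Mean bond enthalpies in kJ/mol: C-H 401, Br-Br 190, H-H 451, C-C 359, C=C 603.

ΔH ≈ +107 kJ

Bonds broken (reactants):
  C-C: 1 × 359 = 359
  C-H: 6 × 401 = 2406
  Σ(broken) = 2765 kJ
Bonds formed (products):
  C-H: 4 × 401 = 1604
  C=C: 1 × 603 = 603
  H-H: 1 × 451 = 451
  Σ(formed) = 2658 kJ
ΔH = Σ(broken) − Σ(formed) = 2765 − 2658 = +107 kJ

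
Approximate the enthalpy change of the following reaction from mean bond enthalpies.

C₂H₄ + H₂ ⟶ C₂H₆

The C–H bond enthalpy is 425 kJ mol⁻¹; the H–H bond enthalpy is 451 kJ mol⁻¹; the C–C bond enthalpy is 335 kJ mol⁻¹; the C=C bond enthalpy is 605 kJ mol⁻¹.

ΔH ≈ −129 kJ

Bonds broken (reactants):
  C–H: 4 × 425 = 1700
  C=C: 1 × 605 = 605
  H–H: 1 × 451 = 451
  Σ(broken) = 2756 kJ
Bonds formed (products):
  C–C: 1 × 335 = 335
  C–H: 6 × 425 = 2550
  Σ(formed) = 2885 kJ
ΔH = Σ(broken) − Σ(formed) = 2756 − 2885 = −129 kJ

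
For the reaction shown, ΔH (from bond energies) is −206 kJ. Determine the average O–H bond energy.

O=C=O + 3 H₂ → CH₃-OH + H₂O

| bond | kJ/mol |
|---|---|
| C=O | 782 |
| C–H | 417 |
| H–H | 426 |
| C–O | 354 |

D(O–H) ≈ 481 kJ/mol

Let D be the O–H bond energy.
Σ(broken) = 2×782 + 3×426 = 2842
Σ(formed) = 3×417 + 1×354 + 3×D = 1605 + 3D
ΔH = Σ(broken) − Σ(formed) = (2842) − (1605 + 3D) = +1237 − 3D
Setting this equal to −206 kJ gives 3D = 1443, so D = 481 kJ/mol.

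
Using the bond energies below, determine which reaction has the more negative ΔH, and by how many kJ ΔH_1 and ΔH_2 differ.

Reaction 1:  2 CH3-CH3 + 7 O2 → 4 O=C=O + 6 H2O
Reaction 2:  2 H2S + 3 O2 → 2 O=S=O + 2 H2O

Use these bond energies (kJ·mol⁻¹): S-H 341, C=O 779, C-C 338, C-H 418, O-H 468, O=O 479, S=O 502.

Reaction 1, by 1724 kJ

Reaction 1:
  Bonds broken (reactants):
    C-C: 2 × 338 = 676
    C-H: 12 × 418 = 5016
    O=O: 7 × 479 = 3353
    Σ(broken) = 9045 kJ
  Bonds formed (products):
    C=O: 8 × 779 = 6232
    O-H: 12 × 468 = 5616
    Σ(formed) = 11848 kJ
  ΔH_1 = 9045 − 11848 = −2803 kJ
Reaction 2:
  Bonds broken (reactants):
    O=O: 3 × 479 = 1437
    S-H: 4 × 341 = 1364
    Σ(broken) = 2801 kJ
  Bonds formed (products):
    O-H: 4 × 468 = 1872
    S=O: 4 × 502 = 2008
    Σ(formed) = 3880 kJ
  ΔH_2 = 2801 − 3880 = −1079 kJ
ΔH_1 − ΔH_2 = −1724 kJ, so reaction 1 has the more negative ΔH; |ΔH_1 − ΔH_2| = 1724 kJ.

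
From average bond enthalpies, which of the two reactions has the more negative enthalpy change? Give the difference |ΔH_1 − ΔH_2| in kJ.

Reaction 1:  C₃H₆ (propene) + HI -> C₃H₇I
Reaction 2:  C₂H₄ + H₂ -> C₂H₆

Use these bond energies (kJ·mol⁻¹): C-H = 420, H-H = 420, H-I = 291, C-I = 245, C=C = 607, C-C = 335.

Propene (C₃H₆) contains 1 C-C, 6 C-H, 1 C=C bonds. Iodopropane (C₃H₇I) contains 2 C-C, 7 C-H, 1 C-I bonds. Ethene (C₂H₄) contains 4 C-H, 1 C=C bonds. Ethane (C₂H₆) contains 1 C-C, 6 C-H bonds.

Reaction 1:
  Bonds broken (reactants):
    C-C: 1 × 335 = 335
    C-H: 6 × 420 = 2520
    C=C: 1 × 607 = 607
    H-I: 1 × 291 = 291
    Σ(broken) = 3753 kJ
  Bonds formed (products):
    C-C: 2 × 335 = 670
    C-H: 7 × 420 = 2940
    C-I: 1 × 245 = 245
    Σ(formed) = 3855 kJ
  ΔH_1 = 3753 − 3855 = −102 kJ
Reaction 2:
  Bonds broken (reactants):
    C-H: 4 × 420 = 1680
    C=C: 1 × 607 = 607
    H-H: 1 × 420 = 420
    Σ(broken) = 2707 kJ
  Bonds formed (products):
    C-C: 1 × 335 = 335
    C-H: 6 × 420 = 2520
    Σ(formed) = 2855 kJ
  ΔH_2 = 2707 − 2855 = −148 kJ
ΔH_1 − ΔH_2 = +46 kJ, so reaction 2 has the more negative ΔH; |ΔH_1 − ΔH_2| = 46 kJ.

Reaction 2, by 46 kJ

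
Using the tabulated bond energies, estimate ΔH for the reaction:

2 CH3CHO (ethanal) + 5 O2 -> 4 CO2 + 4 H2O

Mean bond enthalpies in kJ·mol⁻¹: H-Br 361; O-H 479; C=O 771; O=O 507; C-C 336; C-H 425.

ΔH ≈ −1851 kJ

Bonds broken (reactants):
  C-C: 2 × 336 = 672
  C-H: 8 × 425 = 3400
  C=O: 2 × 771 = 1542
  O=O: 5 × 507 = 2535
  Σ(broken) = 8149 kJ
Bonds formed (products):
  C=O: 8 × 771 = 6168
  O-H: 8 × 479 = 3832
  Σ(formed) = 10000 kJ
ΔH = Σ(broken) − Σ(formed) = 8149 − 10000 = −1851 kJ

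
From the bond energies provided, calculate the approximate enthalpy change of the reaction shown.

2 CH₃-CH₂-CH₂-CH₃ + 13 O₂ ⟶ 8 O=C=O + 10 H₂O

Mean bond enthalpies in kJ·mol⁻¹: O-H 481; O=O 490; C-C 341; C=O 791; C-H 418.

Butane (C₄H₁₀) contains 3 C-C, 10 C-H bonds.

Bonds broken (reactants):
  C-C: 6 × 341 = 2046
  C-H: 20 × 418 = 8360
  O=O: 13 × 490 = 6370
  Σ(broken) = 16776 kJ
Bonds formed (products):
  C=O: 16 × 791 = 12656
  O-H: 20 × 481 = 9620
  Σ(formed) = 22276 kJ
ΔH = Σ(broken) − Σ(formed) = 16776 − 22276 = −5500 kJ

ΔH ≈ −5500 kJ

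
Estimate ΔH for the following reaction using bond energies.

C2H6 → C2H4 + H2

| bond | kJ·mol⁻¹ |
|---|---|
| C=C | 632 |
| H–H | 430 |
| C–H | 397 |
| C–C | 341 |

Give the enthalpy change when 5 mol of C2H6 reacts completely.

Bonds broken (reactants):
  C–C: 1 × 341 = 341
  C–H: 6 × 397 = 2382
  Σ(broken) = 2723 kJ
Bonds formed (products):
  C–H: 4 × 397 = 1588
  C=C: 1 × 632 = 632
  H–H: 1 × 430 = 430
  Σ(formed) = 2650 kJ
ΔH = Σ(broken) − Σ(formed) = 2723 − 2650 = +73 kJ
For 5× the reaction as written: 5 × (+73) = +365 kJ

ΔH = +365 kJ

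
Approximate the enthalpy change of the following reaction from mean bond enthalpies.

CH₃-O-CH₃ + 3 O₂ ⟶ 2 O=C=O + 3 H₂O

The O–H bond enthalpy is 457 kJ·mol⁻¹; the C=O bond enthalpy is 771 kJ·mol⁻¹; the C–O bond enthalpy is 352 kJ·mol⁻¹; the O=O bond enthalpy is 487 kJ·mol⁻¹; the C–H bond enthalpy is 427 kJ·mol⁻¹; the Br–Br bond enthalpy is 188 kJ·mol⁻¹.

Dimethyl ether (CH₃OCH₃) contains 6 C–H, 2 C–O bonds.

ΔH ≈ −1099 kJ

Bonds broken (reactants):
  C–H: 6 × 427 = 2562
  C–O: 2 × 352 = 704
  O=O: 3 × 487 = 1461
  Σ(broken) = 4727 kJ
Bonds formed (products):
  C=O: 4 × 771 = 3084
  O–H: 6 × 457 = 2742
  Σ(formed) = 5826 kJ
ΔH = Σ(broken) − Σ(formed) = 4727 − 5826 = −1099 kJ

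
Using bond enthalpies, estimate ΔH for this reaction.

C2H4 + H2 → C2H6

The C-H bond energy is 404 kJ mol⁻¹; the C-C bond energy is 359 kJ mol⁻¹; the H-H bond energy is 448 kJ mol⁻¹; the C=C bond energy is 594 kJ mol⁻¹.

Bonds broken (reactants):
  C-H: 4 × 404 = 1616
  C=C: 1 × 594 = 594
  H-H: 1 × 448 = 448
  Σ(broken) = 2658 kJ
Bonds formed (products):
  C-C: 1 × 359 = 359
  C-H: 6 × 404 = 2424
  Σ(formed) = 2783 kJ
ΔH = Σ(broken) − Σ(formed) = 2658 − 2783 = −125 kJ

ΔH ≈ −125 kJ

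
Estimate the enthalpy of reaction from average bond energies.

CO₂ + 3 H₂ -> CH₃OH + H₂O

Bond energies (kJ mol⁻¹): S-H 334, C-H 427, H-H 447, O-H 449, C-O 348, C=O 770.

ΔH ≈ −95 kJ

Bonds broken (reactants):
  C=O: 2 × 770 = 1540
  H-H: 3 × 447 = 1341
  Σ(broken) = 2881 kJ
Bonds formed (products):
  C-H: 3 × 427 = 1281
  C-O: 1 × 348 = 348
  O-H: 3 × 449 = 1347
  Σ(formed) = 2976 kJ
ΔH = Σ(broken) − Σ(formed) = 2881 − 2976 = −95 kJ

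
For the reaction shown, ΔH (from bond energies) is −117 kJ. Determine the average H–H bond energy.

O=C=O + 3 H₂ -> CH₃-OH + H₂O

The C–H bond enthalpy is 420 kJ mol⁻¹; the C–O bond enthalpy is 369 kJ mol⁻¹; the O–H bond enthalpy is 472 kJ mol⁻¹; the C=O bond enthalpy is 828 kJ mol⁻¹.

Let D be the H–H bond energy.
Σ(broken) = 2×828 + 3×D = 1656 + 3D
Σ(formed) = 3×420 + 1×369 + 3×472 = 3045
ΔH = Σ(broken) − Σ(formed) = (1656 + 3D) − (3045) = −1389 + 3D
Setting this equal to −117 kJ gives 3D = 1272, so D = 424 kJ/mol.

D(H–H) ≈ 424 kJ/mol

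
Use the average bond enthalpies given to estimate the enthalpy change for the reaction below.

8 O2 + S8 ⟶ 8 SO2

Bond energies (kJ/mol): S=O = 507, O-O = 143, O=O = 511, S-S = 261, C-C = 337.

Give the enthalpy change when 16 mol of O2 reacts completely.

ΔH = −3872 kJ

Bonds broken (reactants):
  O=O: 8 × 511 = 4088
  S-S: 8 × 261 = 2088
  Σ(broken) = 6176 kJ
Bonds formed (products):
  S=O: 16 × 507 = 8112
  Σ(formed) = 8112 kJ
ΔH = Σ(broken) − Σ(formed) = 6176 − 8112 = −1936 kJ
For 2× the reaction as written: 2 × (−1936) = −3872 kJ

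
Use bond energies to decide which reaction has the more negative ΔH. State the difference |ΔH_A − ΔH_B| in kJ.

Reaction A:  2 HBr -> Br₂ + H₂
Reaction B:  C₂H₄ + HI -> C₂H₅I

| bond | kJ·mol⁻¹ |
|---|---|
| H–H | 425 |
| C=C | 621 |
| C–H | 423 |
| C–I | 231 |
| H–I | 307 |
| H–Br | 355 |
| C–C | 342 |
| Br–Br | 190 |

Reaction A:
  Bonds broken (reactants):
    H–Br: 2 × 355 = 710
    Σ(broken) = 710 kJ
  Bonds formed (products):
    Br–Br: 1 × 190 = 190
    H–H: 1 × 425 = 425
    Σ(formed) = 615 kJ
  ΔH_A = 710 − 615 = +95 kJ
Reaction B:
  Bonds broken (reactants):
    C–H: 4 × 423 = 1692
    C=C: 1 × 621 = 621
    H–I: 1 × 307 = 307
    Σ(broken) = 2620 kJ
  Bonds formed (products):
    C–C: 1 × 342 = 342
    C–H: 5 × 423 = 2115
    C–I: 1 × 231 = 231
    Σ(formed) = 2688 kJ
  ΔH_B = 2620 − 2688 = −68 kJ
ΔH_A − ΔH_B = +163 kJ, so reaction B has the more negative ΔH; |ΔH_A − ΔH_B| = 163 kJ.

Reaction B, by 163 kJ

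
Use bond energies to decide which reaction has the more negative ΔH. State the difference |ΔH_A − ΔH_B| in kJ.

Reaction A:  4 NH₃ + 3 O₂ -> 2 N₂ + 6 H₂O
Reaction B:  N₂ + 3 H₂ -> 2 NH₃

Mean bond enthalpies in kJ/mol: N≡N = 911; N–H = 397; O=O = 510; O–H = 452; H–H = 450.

Reaction A, by 831 kJ

Reaction A:
  Bonds broken (reactants):
    N–H: 12 × 397 = 4764
    O=O: 3 × 510 = 1530
    Σ(broken) = 6294 kJ
  Bonds formed (products):
    N≡N: 2 × 911 = 1822
    O–H: 12 × 452 = 5424
    Σ(formed) = 7246 kJ
  ΔH_A = 6294 − 7246 = −952 kJ
Reaction B:
  Bonds broken (reactants):
    H–H: 3 × 450 = 1350
    N≡N: 1 × 911 = 911
    Σ(broken) = 2261 kJ
  Bonds formed (products):
    N–H: 6 × 397 = 2382
    Σ(formed) = 2382 kJ
  ΔH_B = 2261 − 2382 = −121 kJ
ΔH_A − ΔH_B = −831 kJ, so reaction A has the more negative ΔH; |ΔH_A − ΔH_B| = 831 kJ.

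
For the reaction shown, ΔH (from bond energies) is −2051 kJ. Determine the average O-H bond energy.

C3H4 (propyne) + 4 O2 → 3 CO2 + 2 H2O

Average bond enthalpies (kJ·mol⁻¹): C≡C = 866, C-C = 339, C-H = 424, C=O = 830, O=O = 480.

D(O-H) ≈ 473 kJ/mol

Let D be the O-H bond energy.
Σ(broken) = 1×866 + 1×339 + 4×424 + 4×480 = 4821
Σ(formed) = 6×830 + 4×D = 4980 + 4D
ΔH = Σ(broken) − Σ(formed) = (4821) − (4980 + 4D) = −159 − 4D
Setting this equal to −2051 kJ gives 4D = 1892, so D = 473 kJ/mol.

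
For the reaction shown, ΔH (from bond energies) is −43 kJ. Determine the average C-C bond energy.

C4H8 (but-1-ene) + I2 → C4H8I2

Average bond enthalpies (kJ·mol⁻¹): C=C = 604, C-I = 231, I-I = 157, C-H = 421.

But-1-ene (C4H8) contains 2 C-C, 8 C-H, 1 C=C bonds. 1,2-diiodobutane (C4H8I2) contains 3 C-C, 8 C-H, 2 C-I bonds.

Let D be the C-C bond energy.
Σ(broken) = 2×D + 8×421 + 1×604 + 1×157 = 4129 + 2D
Σ(formed) = 3×D + 8×421 + 2×231 = 3830 + 3D
ΔH = Σ(broken) − Σ(formed) = (4129 + 2D) − (3830 + 3D) = +299 − D
Setting this equal to −43 kJ gives D = 342 kJ/mol.

D(C-C) ≈ 342 kJ/mol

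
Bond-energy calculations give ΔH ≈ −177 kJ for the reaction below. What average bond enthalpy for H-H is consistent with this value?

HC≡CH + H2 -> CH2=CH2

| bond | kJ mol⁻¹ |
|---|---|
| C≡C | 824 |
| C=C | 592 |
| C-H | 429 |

Let D be the H-H bond energy.
Σ(broken) = 1×824 + 2×429 + 1×D = 1682 + D
Σ(formed) = 4×429 + 1×592 = 2308
ΔH = Σ(broken) − Σ(formed) = (1682 + D) − (2308) = −626 + D
Setting this equal to −177 kJ gives D = 449 kJ/mol.

D(H-H) ≈ 449 kJ/mol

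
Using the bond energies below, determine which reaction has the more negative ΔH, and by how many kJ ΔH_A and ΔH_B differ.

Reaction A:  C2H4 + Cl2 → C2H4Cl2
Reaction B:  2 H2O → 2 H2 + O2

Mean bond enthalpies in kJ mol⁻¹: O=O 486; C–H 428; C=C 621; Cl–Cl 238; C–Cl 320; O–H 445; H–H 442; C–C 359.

Reaction A:
  Bonds broken (reactants):
    C–H: 4 × 428 = 1712
    C=C: 1 × 621 = 621
    Cl–Cl: 1 × 238 = 238
    Σ(broken) = 2571 kJ
  Bonds formed (products):
    C–C: 1 × 359 = 359
    C–Cl: 2 × 320 = 640
    C–H: 4 × 428 = 1712
    Σ(formed) = 2711 kJ
  ΔH_A = 2571 − 2711 = −140 kJ
Reaction B:
  Bonds broken (reactants):
    O–H: 4 × 445 = 1780
    Σ(broken) = 1780 kJ
  Bonds formed (products):
    H–H: 2 × 442 = 884
    O=O: 1 × 486 = 486
    Σ(formed) = 1370 kJ
  ΔH_B = 1780 − 1370 = +410 kJ
ΔH_A − ΔH_B = −550 kJ, so reaction A has the more negative ΔH; |ΔH_A − ΔH_B| = 550 kJ.

Reaction A, by 550 kJ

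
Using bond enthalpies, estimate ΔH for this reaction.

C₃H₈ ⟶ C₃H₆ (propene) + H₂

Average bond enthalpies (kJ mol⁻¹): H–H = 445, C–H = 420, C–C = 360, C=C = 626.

ΔH ≈ +129 kJ

Bonds broken (reactants):
  C–C: 2 × 360 = 720
  C–H: 8 × 420 = 3360
  Σ(broken) = 4080 kJ
Bonds formed (products):
  C–C: 1 × 360 = 360
  C–H: 6 × 420 = 2520
  C=C: 1 × 626 = 626
  H–H: 1 × 445 = 445
  Σ(formed) = 3951 kJ
ΔH = Σ(broken) − Σ(formed) = 4080 − 3951 = +129 kJ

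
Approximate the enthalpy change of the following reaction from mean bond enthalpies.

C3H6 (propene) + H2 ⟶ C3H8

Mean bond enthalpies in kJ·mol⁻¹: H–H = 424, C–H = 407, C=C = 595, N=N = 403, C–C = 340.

ΔH ≈ −135 kJ

Bonds broken (reactants):
  C–C: 1 × 340 = 340
  C–H: 6 × 407 = 2442
  C=C: 1 × 595 = 595
  H–H: 1 × 424 = 424
  Σ(broken) = 3801 kJ
Bonds formed (products):
  C–C: 2 × 340 = 680
  C–H: 8 × 407 = 3256
  Σ(formed) = 3936 kJ
ΔH = Σ(broken) − Σ(formed) = 3801 − 3936 = −135 kJ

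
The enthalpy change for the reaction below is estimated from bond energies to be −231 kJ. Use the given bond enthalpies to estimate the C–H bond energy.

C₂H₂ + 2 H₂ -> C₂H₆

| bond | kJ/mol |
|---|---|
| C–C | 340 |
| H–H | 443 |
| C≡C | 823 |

D(C–H) ≈ 400 kJ/mol

Let D be the C–H bond energy.
Σ(broken) = 1×823 + 2×D + 2×443 = 1709 + 2D
Σ(formed) = 1×340 + 6×D = 340 + 6D
ΔH = Σ(broken) − Σ(formed) = (1709 + 2D) − (340 + 6D) = +1369 − 4D
Setting this equal to −231 kJ gives 4D = 1600, so D = 400 kJ/mol.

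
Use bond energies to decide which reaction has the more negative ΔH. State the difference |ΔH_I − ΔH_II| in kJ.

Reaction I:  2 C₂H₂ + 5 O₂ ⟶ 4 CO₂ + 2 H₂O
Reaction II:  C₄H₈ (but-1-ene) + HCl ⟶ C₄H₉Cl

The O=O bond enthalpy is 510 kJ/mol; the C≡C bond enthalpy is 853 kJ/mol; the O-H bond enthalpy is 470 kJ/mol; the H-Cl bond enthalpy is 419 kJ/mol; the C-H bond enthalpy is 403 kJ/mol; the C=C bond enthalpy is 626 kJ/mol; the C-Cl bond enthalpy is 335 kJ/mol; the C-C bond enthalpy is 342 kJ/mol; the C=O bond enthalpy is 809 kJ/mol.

Reaction I:
  Bonds broken (reactants):
    C≡C: 2 × 853 = 1706
    C-H: 4 × 403 = 1612
    O=O: 5 × 510 = 2550
    Σ(broken) = 5868 kJ
  Bonds formed (products):
    C=O: 8 × 809 = 6472
    O-H: 4 × 470 = 1880
    Σ(formed) = 8352 kJ
  ΔH_I = 5868 − 8352 = −2484 kJ
Reaction II:
  Bonds broken (reactants):
    C-C: 2 × 342 = 684
    C-H: 8 × 403 = 3224
    C=C: 1 × 626 = 626
    H-Cl: 1 × 419 = 419
    Σ(broken) = 4953 kJ
  Bonds formed (products):
    C-C: 3 × 342 = 1026
    C-Cl: 1 × 335 = 335
    C-H: 9 × 403 = 3627
    Σ(formed) = 4988 kJ
  ΔH_II = 4953 − 4988 = −35 kJ
ΔH_I − ΔH_II = −2449 kJ, so reaction I has the more negative ΔH; |ΔH_I − ΔH_II| = 2449 kJ.

Reaction I, by 2449 kJ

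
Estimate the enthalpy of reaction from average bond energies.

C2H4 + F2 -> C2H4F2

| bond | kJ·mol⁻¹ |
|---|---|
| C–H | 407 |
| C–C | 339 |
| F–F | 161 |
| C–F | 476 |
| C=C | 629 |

Bonds broken (reactants):
  C–H: 4 × 407 = 1628
  C=C: 1 × 629 = 629
  F–F: 1 × 161 = 161
  Σ(broken) = 2418 kJ
Bonds formed (products):
  C–C: 1 × 339 = 339
  C–F: 2 × 476 = 952
  C–H: 4 × 407 = 1628
  Σ(formed) = 2919 kJ
ΔH = Σ(broken) − Σ(formed) = 2418 − 2919 = −501 kJ

ΔH ≈ −501 kJ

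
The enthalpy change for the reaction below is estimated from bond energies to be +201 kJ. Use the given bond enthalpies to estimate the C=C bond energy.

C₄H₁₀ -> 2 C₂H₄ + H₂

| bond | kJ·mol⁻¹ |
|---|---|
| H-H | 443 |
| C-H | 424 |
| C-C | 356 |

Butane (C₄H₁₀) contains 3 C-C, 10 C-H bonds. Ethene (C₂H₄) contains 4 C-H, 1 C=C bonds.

D(C=C) ≈ 636 kJ/mol

Let D be the C=C bond energy.
Σ(broken) = 3×356 + 10×424 = 5308
Σ(formed) = 8×424 + 2×D + 1×443 = 3835 + 2D
ΔH = Σ(broken) − Σ(formed) = (5308) − (3835 + 2D) = +1473 − 2D
Setting this equal to +201 kJ gives 2D = 1272, so D = 636 kJ/mol.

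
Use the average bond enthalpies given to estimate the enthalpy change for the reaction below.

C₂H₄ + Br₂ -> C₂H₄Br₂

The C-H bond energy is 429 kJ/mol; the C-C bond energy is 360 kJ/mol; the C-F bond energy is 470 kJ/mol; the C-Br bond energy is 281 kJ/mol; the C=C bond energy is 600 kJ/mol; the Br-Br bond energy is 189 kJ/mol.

Bonds broken (reactants):
  Br-Br: 1 × 189 = 189
  C-H: 4 × 429 = 1716
  C=C: 1 × 600 = 600
  Σ(broken) = 2505 kJ
Bonds formed (products):
  C-Br: 2 × 281 = 562
  C-C: 1 × 360 = 360
  C-H: 4 × 429 = 1716
  Σ(formed) = 2638 kJ
ΔH = Σ(broken) − Σ(formed) = 2505 − 2638 = −133 kJ

ΔH ≈ −133 kJ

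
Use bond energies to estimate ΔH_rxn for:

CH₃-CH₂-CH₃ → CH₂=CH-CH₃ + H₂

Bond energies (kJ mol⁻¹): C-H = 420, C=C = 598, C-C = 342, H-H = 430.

Bonds broken (reactants):
  C-C: 2 × 342 = 684
  C-H: 8 × 420 = 3360
  Σ(broken) = 4044 kJ
Bonds formed (products):
  C-C: 1 × 342 = 342
  C-H: 6 × 420 = 2520
  C=C: 1 × 598 = 598
  H-H: 1 × 430 = 430
  Σ(formed) = 3890 kJ
ΔH = Σ(broken) − Σ(formed) = 4044 − 3890 = +154 kJ

ΔH ≈ +154 kJ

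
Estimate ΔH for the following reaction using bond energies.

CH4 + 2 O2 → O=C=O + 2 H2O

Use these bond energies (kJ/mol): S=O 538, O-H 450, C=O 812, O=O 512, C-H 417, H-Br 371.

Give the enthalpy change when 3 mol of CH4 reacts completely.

ΔH = −2196 kJ

Bonds broken (reactants):
  C-H: 4 × 417 = 1668
  O=O: 2 × 512 = 1024
  Σ(broken) = 2692 kJ
Bonds formed (products):
  C=O: 2 × 812 = 1624
  O-H: 4 × 450 = 1800
  Σ(formed) = 3424 kJ
ΔH = Σ(broken) − Σ(formed) = 2692 − 3424 = −732 kJ
For 3× the reaction as written: 3 × (−732) = −2196 kJ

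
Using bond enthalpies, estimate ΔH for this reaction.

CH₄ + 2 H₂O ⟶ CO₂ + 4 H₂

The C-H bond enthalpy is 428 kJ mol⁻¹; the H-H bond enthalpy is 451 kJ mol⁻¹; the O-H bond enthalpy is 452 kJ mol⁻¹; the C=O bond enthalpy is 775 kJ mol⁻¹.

Bonds broken (reactants):
  C-H: 4 × 428 = 1712
  O-H: 4 × 452 = 1808
  Σ(broken) = 3520 kJ
Bonds formed (products):
  C=O: 2 × 775 = 1550
  H-H: 4 × 451 = 1804
  Σ(formed) = 3354 kJ
ΔH = Σ(broken) − Σ(formed) = 3520 − 3354 = +166 kJ

ΔH ≈ +166 kJ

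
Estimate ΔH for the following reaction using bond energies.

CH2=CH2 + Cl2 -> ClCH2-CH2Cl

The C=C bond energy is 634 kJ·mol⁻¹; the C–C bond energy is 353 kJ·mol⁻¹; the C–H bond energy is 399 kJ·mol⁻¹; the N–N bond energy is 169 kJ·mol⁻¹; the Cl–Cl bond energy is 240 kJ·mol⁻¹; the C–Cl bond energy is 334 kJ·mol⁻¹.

Bonds broken (reactants):
  C–H: 4 × 399 = 1596
  C=C: 1 × 634 = 634
  Cl–Cl: 1 × 240 = 240
  Σ(broken) = 2470 kJ
Bonds formed (products):
  C–C: 1 × 353 = 353
  C–Cl: 2 × 334 = 668
  C–H: 4 × 399 = 1596
  Σ(formed) = 2617 kJ
ΔH = Σ(broken) − Σ(formed) = 2470 − 2617 = −147 kJ

ΔH ≈ −147 kJ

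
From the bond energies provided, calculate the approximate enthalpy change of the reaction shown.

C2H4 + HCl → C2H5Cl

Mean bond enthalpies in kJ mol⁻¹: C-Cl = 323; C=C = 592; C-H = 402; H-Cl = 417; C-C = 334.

ΔH ≈ −50 kJ

Bonds broken (reactants):
  C-H: 4 × 402 = 1608
  C=C: 1 × 592 = 592
  H-Cl: 1 × 417 = 417
  Σ(broken) = 2617 kJ
Bonds formed (products):
  C-C: 1 × 334 = 334
  C-Cl: 1 × 323 = 323
  C-H: 5 × 402 = 2010
  Σ(formed) = 2667 kJ
ΔH = Σ(broken) − Σ(formed) = 2617 − 2667 = −50 kJ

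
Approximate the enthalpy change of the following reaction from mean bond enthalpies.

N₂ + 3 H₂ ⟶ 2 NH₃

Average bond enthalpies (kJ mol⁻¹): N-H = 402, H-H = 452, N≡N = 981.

ΔH ≈ −75 kJ

Bonds broken (reactants):
  H-H: 3 × 452 = 1356
  N≡N: 1 × 981 = 981
  Σ(broken) = 2337 kJ
Bonds formed (products):
  N-H: 6 × 402 = 2412
  Σ(formed) = 2412 kJ
ΔH = Σ(broken) − Σ(formed) = 2337 − 2412 = −75 kJ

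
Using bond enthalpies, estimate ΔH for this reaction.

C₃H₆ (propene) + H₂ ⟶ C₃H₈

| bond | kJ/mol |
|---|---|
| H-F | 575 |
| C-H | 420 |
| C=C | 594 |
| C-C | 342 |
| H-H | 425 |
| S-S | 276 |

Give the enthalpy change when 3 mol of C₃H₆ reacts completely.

ΔH = −489 kJ

Bonds broken (reactants):
  C-C: 1 × 342 = 342
  C-H: 6 × 420 = 2520
  C=C: 1 × 594 = 594
  H-H: 1 × 425 = 425
  Σ(broken) = 3881 kJ
Bonds formed (products):
  C-C: 2 × 342 = 684
  C-H: 8 × 420 = 3360
  Σ(formed) = 4044 kJ
ΔH = Σ(broken) − Σ(formed) = 3881 − 4044 = −163 kJ
For 3× the reaction as written: 3 × (−163) = −489 kJ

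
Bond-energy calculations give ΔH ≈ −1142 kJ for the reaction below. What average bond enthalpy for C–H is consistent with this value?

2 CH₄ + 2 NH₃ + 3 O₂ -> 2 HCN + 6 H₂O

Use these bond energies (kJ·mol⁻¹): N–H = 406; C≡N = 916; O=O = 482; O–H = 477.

D(C–H) ≈ 422 kJ/mol

Let D be the C–H bond energy.
Σ(broken) = 8×D + 6×406 + 3×482 = 3882 + 8D
Σ(formed) = 2×916 + 2×D + 12×477 = 7556 + 2D
ΔH = Σ(broken) − Σ(formed) = (3882 + 8D) − (7556 + 2D) = −3674 + 6D
Setting this equal to −1142 kJ gives 6D = 2532, so D = 422 kJ/mol.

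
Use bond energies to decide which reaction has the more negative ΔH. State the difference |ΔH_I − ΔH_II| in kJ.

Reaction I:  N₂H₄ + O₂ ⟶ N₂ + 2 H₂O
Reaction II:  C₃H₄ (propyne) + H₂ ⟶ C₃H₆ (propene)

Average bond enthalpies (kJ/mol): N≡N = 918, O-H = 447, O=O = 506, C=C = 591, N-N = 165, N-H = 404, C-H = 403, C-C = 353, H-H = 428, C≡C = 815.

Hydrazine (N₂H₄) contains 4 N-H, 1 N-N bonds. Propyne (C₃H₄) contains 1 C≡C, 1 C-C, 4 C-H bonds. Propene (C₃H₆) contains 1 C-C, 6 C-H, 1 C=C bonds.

Reaction I:
  Bonds broken (reactants):
    N-H: 4 × 404 = 1616
    N-N: 1 × 165 = 165
    O=O: 1 × 506 = 506
    Σ(broken) = 2287 kJ
  Bonds formed (products):
    N≡N: 1 × 918 = 918
    O-H: 4 × 447 = 1788
    Σ(formed) = 2706 kJ
  ΔH_I = 2287 − 2706 = −419 kJ
Reaction II:
  Bonds broken (reactants):
    C≡C: 1 × 815 = 815
    C-C: 1 × 353 = 353
    C-H: 4 × 403 = 1612
    H-H: 1 × 428 = 428
    Σ(broken) = 3208 kJ
  Bonds formed (products):
    C-C: 1 × 353 = 353
    C-H: 6 × 403 = 2418
    C=C: 1 × 591 = 591
    Σ(formed) = 3362 kJ
  ΔH_II = 3208 − 3362 = −154 kJ
ΔH_I − ΔH_II = −265 kJ, so reaction I has the more negative ΔH; |ΔH_I − ΔH_II| = 265 kJ.

Reaction I, by 265 kJ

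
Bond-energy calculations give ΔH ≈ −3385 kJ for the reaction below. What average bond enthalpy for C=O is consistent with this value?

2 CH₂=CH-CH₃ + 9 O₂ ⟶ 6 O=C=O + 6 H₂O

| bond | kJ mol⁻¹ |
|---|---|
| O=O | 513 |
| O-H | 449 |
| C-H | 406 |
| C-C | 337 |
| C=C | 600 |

D(C=O) ≈ 780 kJ/mol

Let D be the C=O bond energy.
Σ(broken) = 2×337 + 12×406 + 2×600 + 9×513 = 11363
Σ(formed) = 12×D + 12×449 = 5388 + 12D
ΔH = Σ(broken) − Σ(formed) = (11363) − (5388 + 12D) = +5975 − 12D
Setting this equal to −3385 kJ gives 12D = 9360, so D = 780 kJ/mol.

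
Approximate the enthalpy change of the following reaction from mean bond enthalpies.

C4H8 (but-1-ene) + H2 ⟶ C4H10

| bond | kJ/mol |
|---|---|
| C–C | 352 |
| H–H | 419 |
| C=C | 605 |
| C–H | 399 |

ΔH ≈ −126 kJ

Bonds broken (reactants):
  C–C: 2 × 352 = 704
  C–H: 8 × 399 = 3192
  C=C: 1 × 605 = 605
  H–H: 1 × 419 = 419
  Σ(broken) = 4920 kJ
Bonds formed (products):
  C–C: 3 × 352 = 1056
  C–H: 10 × 399 = 3990
  Σ(formed) = 5046 kJ
ΔH = Σ(broken) − Σ(formed) = 4920 − 5046 = −126 kJ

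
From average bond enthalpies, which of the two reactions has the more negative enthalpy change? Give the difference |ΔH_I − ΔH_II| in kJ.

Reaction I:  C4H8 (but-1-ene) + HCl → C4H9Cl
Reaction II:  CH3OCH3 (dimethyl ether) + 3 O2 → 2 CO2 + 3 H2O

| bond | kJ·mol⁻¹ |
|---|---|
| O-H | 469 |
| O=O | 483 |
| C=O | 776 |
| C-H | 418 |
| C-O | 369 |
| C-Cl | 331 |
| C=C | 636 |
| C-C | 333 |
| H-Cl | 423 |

Reaction II, by 1200 kJ

Reaction I:
  Bonds broken (reactants):
    C-C: 2 × 333 = 666
    C-H: 8 × 418 = 3344
    C=C: 1 × 636 = 636
    H-Cl: 1 × 423 = 423
    Σ(broken) = 5069 kJ
  Bonds formed (products):
    C-C: 3 × 333 = 999
    C-Cl: 1 × 331 = 331
    C-H: 9 × 418 = 3762
    Σ(formed) = 5092 kJ
  ΔH_I = 5069 − 5092 = −23 kJ
Reaction II:
  Bonds broken (reactants):
    C-H: 6 × 418 = 2508
    C-O: 2 × 369 = 738
    O=O: 3 × 483 = 1449
    Σ(broken) = 4695 kJ
  Bonds formed (products):
    C=O: 4 × 776 = 3104
    O-H: 6 × 469 = 2814
    Σ(formed) = 5918 kJ
  ΔH_II = 4695 − 5918 = −1223 kJ
ΔH_I − ΔH_II = +1200 kJ, so reaction II has the more negative ΔH; |ΔH_I − ΔH_II| = 1200 kJ.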